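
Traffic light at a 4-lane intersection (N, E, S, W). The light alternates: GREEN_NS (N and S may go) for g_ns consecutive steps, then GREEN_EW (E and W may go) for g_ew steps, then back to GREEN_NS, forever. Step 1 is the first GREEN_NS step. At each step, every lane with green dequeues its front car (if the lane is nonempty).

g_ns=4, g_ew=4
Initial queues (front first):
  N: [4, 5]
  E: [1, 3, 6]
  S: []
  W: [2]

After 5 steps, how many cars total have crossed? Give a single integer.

Answer: 4

Derivation:
Step 1 [NS]: N:car4-GO,E:wait,S:empty,W:wait | queues: N=1 E=3 S=0 W=1
Step 2 [NS]: N:car5-GO,E:wait,S:empty,W:wait | queues: N=0 E=3 S=0 W=1
Step 3 [NS]: N:empty,E:wait,S:empty,W:wait | queues: N=0 E=3 S=0 W=1
Step 4 [NS]: N:empty,E:wait,S:empty,W:wait | queues: N=0 E=3 S=0 W=1
Step 5 [EW]: N:wait,E:car1-GO,S:wait,W:car2-GO | queues: N=0 E=2 S=0 W=0
Cars crossed by step 5: 4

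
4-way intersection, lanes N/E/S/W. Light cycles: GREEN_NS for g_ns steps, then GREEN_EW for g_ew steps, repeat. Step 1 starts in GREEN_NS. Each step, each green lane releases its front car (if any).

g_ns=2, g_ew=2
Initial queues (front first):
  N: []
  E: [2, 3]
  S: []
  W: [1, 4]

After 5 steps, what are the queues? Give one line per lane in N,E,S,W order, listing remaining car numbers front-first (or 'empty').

Step 1 [NS]: N:empty,E:wait,S:empty,W:wait | queues: N=0 E=2 S=0 W=2
Step 2 [NS]: N:empty,E:wait,S:empty,W:wait | queues: N=0 E=2 S=0 W=2
Step 3 [EW]: N:wait,E:car2-GO,S:wait,W:car1-GO | queues: N=0 E=1 S=0 W=1
Step 4 [EW]: N:wait,E:car3-GO,S:wait,W:car4-GO | queues: N=0 E=0 S=0 W=0

N: empty
E: empty
S: empty
W: empty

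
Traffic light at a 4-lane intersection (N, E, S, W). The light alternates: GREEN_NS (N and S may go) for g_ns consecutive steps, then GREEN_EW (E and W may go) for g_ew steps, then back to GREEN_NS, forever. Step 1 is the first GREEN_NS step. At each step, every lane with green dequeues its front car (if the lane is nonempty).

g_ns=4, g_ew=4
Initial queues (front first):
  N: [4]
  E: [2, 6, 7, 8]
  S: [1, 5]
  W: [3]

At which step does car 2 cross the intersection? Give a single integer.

Step 1 [NS]: N:car4-GO,E:wait,S:car1-GO,W:wait | queues: N=0 E=4 S=1 W=1
Step 2 [NS]: N:empty,E:wait,S:car5-GO,W:wait | queues: N=0 E=4 S=0 W=1
Step 3 [NS]: N:empty,E:wait,S:empty,W:wait | queues: N=0 E=4 S=0 W=1
Step 4 [NS]: N:empty,E:wait,S:empty,W:wait | queues: N=0 E=4 S=0 W=1
Step 5 [EW]: N:wait,E:car2-GO,S:wait,W:car3-GO | queues: N=0 E=3 S=0 W=0
Step 6 [EW]: N:wait,E:car6-GO,S:wait,W:empty | queues: N=0 E=2 S=0 W=0
Step 7 [EW]: N:wait,E:car7-GO,S:wait,W:empty | queues: N=0 E=1 S=0 W=0
Step 8 [EW]: N:wait,E:car8-GO,S:wait,W:empty | queues: N=0 E=0 S=0 W=0
Car 2 crosses at step 5

5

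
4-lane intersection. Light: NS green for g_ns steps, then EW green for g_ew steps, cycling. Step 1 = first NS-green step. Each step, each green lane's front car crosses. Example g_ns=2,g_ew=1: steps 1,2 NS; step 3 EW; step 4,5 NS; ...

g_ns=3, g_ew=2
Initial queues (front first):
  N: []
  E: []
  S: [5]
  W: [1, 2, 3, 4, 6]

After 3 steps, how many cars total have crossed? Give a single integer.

Answer: 1

Derivation:
Step 1 [NS]: N:empty,E:wait,S:car5-GO,W:wait | queues: N=0 E=0 S=0 W=5
Step 2 [NS]: N:empty,E:wait,S:empty,W:wait | queues: N=0 E=0 S=0 W=5
Step 3 [NS]: N:empty,E:wait,S:empty,W:wait | queues: N=0 E=0 S=0 W=5
Cars crossed by step 3: 1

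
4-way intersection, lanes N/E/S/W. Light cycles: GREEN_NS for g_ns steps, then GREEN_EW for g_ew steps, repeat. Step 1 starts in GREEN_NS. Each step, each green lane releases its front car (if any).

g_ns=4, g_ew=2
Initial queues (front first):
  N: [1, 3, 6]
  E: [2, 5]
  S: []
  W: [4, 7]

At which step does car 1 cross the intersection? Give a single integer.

Step 1 [NS]: N:car1-GO,E:wait,S:empty,W:wait | queues: N=2 E=2 S=0 W=2
Step 2 [NS]: N:car3-GO,E:wait,S:empty,W:wait | queues: N=1 E=2 S=0 W=2
Step 3 [NS]: N:car6-GO,E:wait,S:empty,W:wait | queues: N=0 E=2 S=0 W=2
Step 4 [NS]: N:empty,E:wait,S:empty,W:wait | queues: N=0 E=2 S=0 W=2
Step 5 [EW]: N:wait,E:car2-GO,S:wait,W:car4-GO | queues: N=0 E=1 S=0 W=1
Step 6 [EW]: N:wait,E:car5-GO,S:wait,W:car7-GO | queues: N=0 E=0 S=0 W=0
Car 1 crosses at step 1

1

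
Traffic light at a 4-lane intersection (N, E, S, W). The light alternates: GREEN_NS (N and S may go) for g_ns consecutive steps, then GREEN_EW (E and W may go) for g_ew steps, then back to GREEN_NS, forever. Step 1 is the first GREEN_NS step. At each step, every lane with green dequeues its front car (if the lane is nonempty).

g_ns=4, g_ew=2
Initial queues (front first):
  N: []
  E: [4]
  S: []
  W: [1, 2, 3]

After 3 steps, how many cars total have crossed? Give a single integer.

Step 1 [NS]: N:empty,E:wait,S:empty,W:wait | queues: N=0 E=1 S=0 W=3
Step 2 [NS]: N:empty,E:wait,S:empty,W:wait | queues: N=0 E=1 S=0 W=3
Step 3 [NS]: N:empty,E:wait,S:empty,W:wait | queues: N=0 E=1 S=0 W=3
Cars crossed by step 3: 0

Answer: 0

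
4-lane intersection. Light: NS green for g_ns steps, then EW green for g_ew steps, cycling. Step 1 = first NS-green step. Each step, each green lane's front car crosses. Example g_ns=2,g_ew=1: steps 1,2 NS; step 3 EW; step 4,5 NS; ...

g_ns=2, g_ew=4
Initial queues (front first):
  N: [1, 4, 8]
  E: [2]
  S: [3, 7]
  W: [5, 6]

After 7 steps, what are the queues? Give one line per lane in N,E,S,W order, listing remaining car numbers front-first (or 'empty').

Step 1 [NS]: N:car1-GO,E:wait,S:car3-GO,W:wait | queues: N=2 E=1 S=1 W=2
Step 2 [NS]: N:car4-GO,E:wait,S:car7-GO,W:wait | queues: N=1 E=1 S=0 W=2
Step 3 [EW]: N:wait,E:car2-GO,S:wait,W:car5-GO | queues: N=1 E=0 S=0 W=1
Step 4 [EW]: N:wait,E:empty,S:wait,W:car6-GO | queues: N=1 E=0 S=0 W=0
Step 5 [EW]: N:wait,E:empty,S:wait,W:empty | queues: N=1 E=0 S=0 W=0
Step 6 [EW]: N:wait,E:empty,S:wait,W:empty | queues: N=1 E=0 S=0 W=0
Step 7 [NS]: N:car8-GO,E:wait,S:empty,W:wait | queues: N=0 E=0 S=0 W=0

N: empty
E: empty
S: empty
W: empty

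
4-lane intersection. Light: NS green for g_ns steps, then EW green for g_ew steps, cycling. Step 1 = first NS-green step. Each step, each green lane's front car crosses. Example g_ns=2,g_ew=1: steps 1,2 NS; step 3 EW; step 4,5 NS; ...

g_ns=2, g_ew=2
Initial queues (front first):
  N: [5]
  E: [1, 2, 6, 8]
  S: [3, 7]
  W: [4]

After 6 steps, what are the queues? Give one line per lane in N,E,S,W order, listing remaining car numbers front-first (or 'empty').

Step 1 [NS]: N:car5-GO,E:wait,S:car3-GO,W:wait | queues: N=0 E=4 S=1 W=1
Step 2 [NS]: N:empty,E:wait,S:car7-GO,W:wait | queues: N=0 E=4 S=0 W=1
Step 3 [EW]: N:wait,E:car1-GO,S:wait,W:car4-GO | queues: N=0 E=3 S=0 W=0
Step 4 [EW]: N:wait,E:car2-GO,S:wait,W:empty | queues: N=0 E=2 S=0 W=0
Step 5 [NS]: N:empty,E:wait,S:empty,W:wait | queues: N=0 E=2 S=0 W=0
Step 6 [NS]: N:empty,E:wait,S:empty,W:wait | queues: N=0 E=2 S=0 W=0

N: empty
E: 6 8
S: empty
W: empty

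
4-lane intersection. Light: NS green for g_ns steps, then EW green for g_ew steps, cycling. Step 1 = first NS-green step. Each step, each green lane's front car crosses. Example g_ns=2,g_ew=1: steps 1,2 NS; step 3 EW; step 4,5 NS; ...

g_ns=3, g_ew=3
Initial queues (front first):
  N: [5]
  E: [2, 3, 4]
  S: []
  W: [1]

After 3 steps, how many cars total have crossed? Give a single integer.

Step 1 [NS]: N:car5-GO,E:wait,S:empty,W:wait | queues: N=0 E=3 S=0 W=1
Step 2 [NS]: N:empty,E:wait,S:empty,W:wait | queues: N=0 E=3 S=0 W=1
Step 3 [NS]: N:empty,E:wait,S:empty,W:wait | queues: N=0 E=3 S=0 W=1
Cars crossed by step 3: 1

Answer: 1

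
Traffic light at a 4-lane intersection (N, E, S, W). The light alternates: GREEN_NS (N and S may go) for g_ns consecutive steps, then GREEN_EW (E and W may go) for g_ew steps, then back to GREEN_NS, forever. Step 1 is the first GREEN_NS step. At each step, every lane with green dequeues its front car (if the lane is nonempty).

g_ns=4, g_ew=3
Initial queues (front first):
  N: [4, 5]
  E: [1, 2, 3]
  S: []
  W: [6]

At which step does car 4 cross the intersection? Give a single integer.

Step 1 [NS]: N:car4-GO,E:wait,S:empty,W:wait | queues: N=1 E=3 S=0 W=1
Step 2 [NS]: N:car5-GO,E:wait,S:empty,W:wait | queues: N=0 E=3 S=0 W=1
Step 3 [NS]: N:empty,E:wait,S:empty,W:wait | queues: N=0 E=3 S=0 W=1
Step 4 [NS]: N:empty,E:wait,S:empty,W:wait | queues: N=0 E=3 S=0 W=1
Step 5 [EW]: N:wait,E:car1-GO,S:wait,W:car6-GO | queues: N=0 E=2 S=0 W=0
Step 6 [EW]: N:wait,E:car2-GO,S:wait,W:empty | queues: N=0 E=1 S=0 W=0
Step 7 [EW]: N:wait,E:car3-GO,S:wait,W:empty | queues: N=0 E=0 S=0 W=0
Car 4 crosses at step 1

1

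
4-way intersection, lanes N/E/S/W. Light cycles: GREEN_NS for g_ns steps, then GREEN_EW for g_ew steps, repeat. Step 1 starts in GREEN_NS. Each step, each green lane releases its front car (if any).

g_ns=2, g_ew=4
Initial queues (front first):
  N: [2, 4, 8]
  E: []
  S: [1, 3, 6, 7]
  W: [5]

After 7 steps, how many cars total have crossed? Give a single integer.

Step 1 [NS]: N:car2-GO,E:wait,S:car1-GO,W:wait | queues: N=2 E=0 S=3 W=1
Step 2 [NS]: N:car4-GO,E:wait,S:car3-GO,W:wait | queues: N=1 E=0 S=2 W=1
Step 3 [EW]: N:wait,E:empty,S:wait,W:car5-GO | queues: N=1 E=0 S=2 W=0
Step 4 [EW]: N:wait,E:empty,S:wait,W:empty | queues: N=1 E=0 S=2 W=0
Step 5 [EW]: N:wait,E:empty,S:wait,W:empty | queues: N=1 E=0 S=2 W=0
Step 6 [EW]: N:wait,E:empty,S:wait,W:empty | queues: N=1 E=0 S=2 W=0
Step 7 [NS]: N:car8-GO,E:wait,S:car6-GO,W:wait | queues: N=0 E=0 S=1 W=0
Cars crossed by step 7: 7

Answer: 7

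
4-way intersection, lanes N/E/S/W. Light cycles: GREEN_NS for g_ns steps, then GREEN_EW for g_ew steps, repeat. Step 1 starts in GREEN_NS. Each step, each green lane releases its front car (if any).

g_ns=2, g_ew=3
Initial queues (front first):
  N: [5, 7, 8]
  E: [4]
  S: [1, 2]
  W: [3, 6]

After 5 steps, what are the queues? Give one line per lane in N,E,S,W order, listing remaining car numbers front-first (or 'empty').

Step 1 [NS]: N:car5-GO,E:wait,S:car1-GO,W:wait | queues: N=2 E=1 S=1 W=2
Step 2 [NS]: N:car7-GO,E:wait,S:car2-GO,W:wait | queues: N=1 E=1 S=0 W=2
Step 3 [EW]: N:wait,E:car4-GO,S:wait,W:car3-GO | queues: N=1 E=0 S=0 W=1
Step 4 [EW]: N:wait,E:empty,S:wait,W:car6-GO | queues: N=1 E=0 S=0 W=0
Step 5 [EW]: N:wait,E:empty,S:wait,W:empty | queues: N=1 E=0 S=0 W=0

N: 8
E: empty
S: empty
W: empty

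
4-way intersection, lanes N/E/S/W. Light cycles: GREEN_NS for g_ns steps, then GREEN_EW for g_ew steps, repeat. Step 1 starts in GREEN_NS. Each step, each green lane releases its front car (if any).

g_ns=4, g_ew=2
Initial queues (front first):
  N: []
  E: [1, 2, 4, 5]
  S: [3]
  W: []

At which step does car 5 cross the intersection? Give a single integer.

Step 1 [NS]: N:empty,E:wait,S:car3-GO,W:wait | queues: N=0 E=4 S=0 W=0
Step 2 [NS]: N:empty,E:wait,S:empty,W:wait | queues: N=0 E=4 S=0 W=0
Step 3 [NS]: N:empty,E:wait,S:empty,W:wait | queues: N=0 E=4 S=0 W=0
Step 4 [NS]: N:empty,E:wait,S:empty,W:wait | queues: N=0 E=4 S=0 W=0
Step 5 [EW]: N:wait,E:car1-GO,S:wait,W:empty | queues: N=0 E=3 S=0 W=0
Step 6 [EW]: N:wait,E:car2-GO,S:wait,W:empty | queues: N=0 E=2 S=0 W=0
Step 7 [NS]: N:empty,E:wait,S:empty,W:wait | queues: N=0 E=2 S=0 W=0
Step 8 [NS]: N:empty,E:wait,S:empty,W:wait | queues: N=0 E=2 S=0 W=0
Step 9 [NS]: N:empty,E:wait,S:empty,W:wait | queues: N=0 E=2 S=0 W=0
Step 10 [NS]: N:empty,E:wait,S:empty,W:wait | queues: N=0 E=2 S=0 W=0
Step 11 [EW]: N:wait,E:car4-GO,S:wait,W:empty | queues: N=0 E=1 S=0 W=0
Step 12 [EW]: N:wait,E:car5-GO,S:wait,W:empty | queues: N=0 E=0 S=0 W=0
Car 5 crosses at step 12

12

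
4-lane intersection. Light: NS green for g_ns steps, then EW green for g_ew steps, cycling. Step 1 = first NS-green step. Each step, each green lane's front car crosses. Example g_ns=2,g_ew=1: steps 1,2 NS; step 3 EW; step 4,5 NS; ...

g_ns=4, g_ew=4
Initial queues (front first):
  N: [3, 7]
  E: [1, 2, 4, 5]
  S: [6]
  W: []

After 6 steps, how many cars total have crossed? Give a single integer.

Step 1 [NS]: N:car3-GO,E:wait,S:car6-GO,W:wait | queues: N=1 E=4 S=0 W=0
Step 2 [NS]: N:car7-GO,E:wait,S:empty,W:wait | queues: N=0 E=4 S=0 W=0
Step 3 [NS]: N:empty,E:wait,S:empty,W:wait | queues: N=0 E=4 S=0 W=0
Step 4 [NS]: N:empty,E:wait,S:empty,W:wait | queues: N=0 E=4 S=0 W=0
Step 5 [EW]: N:wait,E:car1-GO,S:wait,W:empty | queues: N=0 E=3 S=0 W=0
Step 6 [EW]: N:wait,E:car2-GO,S:wait,W:empty | queues: N=0 E=2 S=0 W=0
Cars crossed by step 6: 5

Answer: 5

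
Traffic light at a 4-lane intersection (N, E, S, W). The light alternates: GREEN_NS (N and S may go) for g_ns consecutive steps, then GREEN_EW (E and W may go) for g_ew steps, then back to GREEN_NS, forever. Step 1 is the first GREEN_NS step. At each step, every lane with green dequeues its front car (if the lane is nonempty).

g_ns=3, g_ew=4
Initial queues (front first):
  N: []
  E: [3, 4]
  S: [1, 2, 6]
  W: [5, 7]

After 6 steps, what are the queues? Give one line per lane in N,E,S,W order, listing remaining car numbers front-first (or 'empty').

Step 1 [NS]: N:empty,E:wait,S:car1-GO,W:wait | queues: N=0 E=2 S=2 W=2
Step 2 [NS]: N:empty,E:wait,S:car2-GO,W:wait | queues: N=0 E=2 S=1 W=2
Step 3 [NS]: N:empty,E:wait,S:car6-GO,W:wait | queues: N=0 E=2 S=0 W=2
Step 4 [EW]: N:wait,E:car3-GO,S:wait,W:car5-GO | queues: N=0 E=1 S=0 W=1
Step 5 [EW]: N:wait,E:car4-GO,S:wait,W:car7-GO | queues: N=0 E=0 S=0 W=0

N: empty
E: empty
S: empty
W: empty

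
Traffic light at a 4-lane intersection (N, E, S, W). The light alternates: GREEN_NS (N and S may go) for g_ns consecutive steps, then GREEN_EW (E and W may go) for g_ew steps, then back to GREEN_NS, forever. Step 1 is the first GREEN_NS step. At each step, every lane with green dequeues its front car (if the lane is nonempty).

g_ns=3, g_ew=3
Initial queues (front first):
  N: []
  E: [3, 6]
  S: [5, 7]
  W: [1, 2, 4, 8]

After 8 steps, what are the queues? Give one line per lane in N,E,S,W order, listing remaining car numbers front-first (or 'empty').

Step 1 [NS]: N:empty,E:wait,S:car5-GO,W:wait | queues: N=0 E=2 S=1 W=4
Step 2 [NS]: N:empty,E:wait,S:car7-GO,W:wait | queues: N=0 E=2 S=0 W=4
Step 3 [NS]: N:empty,E:wait,S:empty,W:wait | queues: N=0 E=2 S=0 W=4
Step 4 [EW]: N:wait,E:car3-GO,S:wait,W:car1-GO | queues: N=0 E=1 S=0 W=3
Step 5 [EW]: N:wait,E:car6-GO,S:wait,W:car2-GO | queues: N=0 E=0 S=0 W=2
Step 6 [EW]: N:wait,E:empty,S:wait,W:car4-GO | queues: N=0 E=0 S=0 W=1
Step 7 [NS]: N:empty,E:wait,S:empty,W:wait | queues: N=0 E=0 S=0 W=1
Step 8 [NS]: N:empty,E:wait,S:empty,W:wait | queues: N=0 E=0 S=0 W=1

N: empty
E: empty
S: empty
W: 8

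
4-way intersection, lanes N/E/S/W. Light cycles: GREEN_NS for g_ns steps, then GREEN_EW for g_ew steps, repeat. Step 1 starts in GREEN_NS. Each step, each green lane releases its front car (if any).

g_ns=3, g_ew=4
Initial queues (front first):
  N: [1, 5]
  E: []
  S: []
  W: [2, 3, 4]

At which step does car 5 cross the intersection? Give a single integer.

Step 1 [NS]: N:car1-GO,E:wait,S:empty,W:wait | queues: N=1 E=0 S=0 W=3
Step 2 [NS]: N:car5-GO,E:wait,S:empty,W:wait | queues: N=0 E=0 S=0 W=3
Step 3 [NS]: N:empty,E:wait,S:empty,W:wait | queues: N=0 E=0 S=0 W=3
Step 4 [EW]: N:wait,E:empty,S:wait,W:car2-GO | queues: N=0 E=0 S=0 W=2
Step 5 [EW]: N:wait,E:empty,S:wait,W:car3-GO | queues: N=0 E=0 S=0 W=1
Step 6 [EW]: N:wait,E:empty,S:wait,W:car4-GO | queues: N=0 E=0 S=0 W=0
Car 5 crosses at step 2

2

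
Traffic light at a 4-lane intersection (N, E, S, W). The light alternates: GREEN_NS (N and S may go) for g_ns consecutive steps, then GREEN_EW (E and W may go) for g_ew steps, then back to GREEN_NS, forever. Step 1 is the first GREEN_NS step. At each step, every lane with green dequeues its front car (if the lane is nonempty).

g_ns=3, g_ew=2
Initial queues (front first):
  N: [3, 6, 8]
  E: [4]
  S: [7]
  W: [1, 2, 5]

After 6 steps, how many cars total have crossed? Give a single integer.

Step 1 [NS]: N:car3-GO,E:wait,S:car7-GO,W:wait | queues: N=2 E=1 S=0 W=3
Step 2 [NS]: N:car6-GO,E:wait,S:empty,W:wait | queues: N=1 E=1 S=0 W=3
Step 3 [NS]: N:car8-GO,E:wait,S:empty,W:wait | queues: N=0 E=1 S=0 W=3
Step 4 [EW]: N:wait,E:car4-GO,S:wait,W:car1-GO | queues: N=0 E=0 S=0 W=2
Step 5 [EW]: N:wait,E:empty,S:wait,W:car2-GO | queues: N=0 E=0 S=0 W=1
Step 6 [NS]: N:empty,E:wait,S:empty,W:wait | queues: N=0 E=0 S=0 W=1
Cars crossed by step 6: 7

Answer: 7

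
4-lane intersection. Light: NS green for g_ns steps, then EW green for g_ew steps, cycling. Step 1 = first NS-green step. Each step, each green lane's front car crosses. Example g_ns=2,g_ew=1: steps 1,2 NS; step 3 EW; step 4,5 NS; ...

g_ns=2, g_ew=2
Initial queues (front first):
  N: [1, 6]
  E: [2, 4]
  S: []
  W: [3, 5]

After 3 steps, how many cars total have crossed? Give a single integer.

Step 1 [NS]: N:car1-GO,E:wait,S:empty,W:wait | queues: N=1 E=2 S=0 W=2
Step 2 [NS]: N:car6-GO,E:wait,S:empty,W:wait | queues: N=0 E=2 S=0 W=2
Step 3 [EW]: N:wait,E:car2-GO,S:wait,W:car3-GO | queues: N=0 E=1 S=0 W=1
Cars crossed by step 3: 4

Answer: 4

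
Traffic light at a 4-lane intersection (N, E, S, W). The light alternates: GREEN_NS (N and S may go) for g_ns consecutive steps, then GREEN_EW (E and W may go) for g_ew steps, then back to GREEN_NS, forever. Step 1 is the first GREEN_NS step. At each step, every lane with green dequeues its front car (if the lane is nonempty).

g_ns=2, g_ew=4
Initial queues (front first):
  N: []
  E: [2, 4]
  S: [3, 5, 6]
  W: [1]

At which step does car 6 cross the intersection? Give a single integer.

Step 1 [NS]: N:empty,E:wait,S:car3-GO,W:wait | queues: N=0 E=2 S=2 W=1
Step 2 [NS]: N:empty,E:wait,S:car5-GO,W:wait | queues: N=0 E=2 S=1 W=1
Step 3 [EW]: N:wait,E:car2-GO,S:wait,W:car1-GO | queues: N=0 E=1 S=1 W=0
Step 4 [EW]: N:wait,E:car4-GO,S:wait,W:empty | queues: N=0 E=0 S=1 W=0
Step 5 [EW]: N:wait,E:empty,S:wait,W:empty | queues: N=0 E=0 S=1 W=0
Step 6 [EW]: N:wait,E:empty,S:wait,W:empty | queues: N=0 E=0 S=1 W=0
Step 7 [NS]: N:empty,E:wait,S:car6-GO,W:wait | queues: N=0 E=0 S=0 W=0
Car 6 crosses at step 7

7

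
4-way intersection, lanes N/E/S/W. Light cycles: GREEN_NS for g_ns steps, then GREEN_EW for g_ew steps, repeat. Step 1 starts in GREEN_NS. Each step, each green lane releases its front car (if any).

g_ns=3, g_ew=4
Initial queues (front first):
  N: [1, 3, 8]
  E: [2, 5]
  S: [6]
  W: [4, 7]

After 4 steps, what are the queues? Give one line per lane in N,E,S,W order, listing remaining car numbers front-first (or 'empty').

Step 1 [NS]: N:car1-GO,E:wait,S:car6-GO,W:wait | queues: N=2 E=2 S=0 W=2
Step 2 [NS]: N:car3-GO,E:wait,S:empty,W:wait | queues: N=1 E=2 S=0 W=2
Step 3 [NS]: N:car8-GO,E:wait,S:empty,W:wait | queues: N=0 E=2 S=0 W=2
Step 4 [EW]: N:wait,E:car2-GO,S:wait,W:car4-GO | queues: N=0 E=1 S=0 W=1

N: empty
E: 5
S: empty
W: 7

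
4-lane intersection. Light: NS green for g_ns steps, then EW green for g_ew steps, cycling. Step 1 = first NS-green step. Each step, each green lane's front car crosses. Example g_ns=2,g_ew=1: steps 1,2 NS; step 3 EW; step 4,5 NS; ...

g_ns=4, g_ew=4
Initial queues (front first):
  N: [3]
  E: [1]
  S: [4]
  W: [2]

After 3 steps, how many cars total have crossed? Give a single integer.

Step 1 [NS]: N:car3-GO,E:wait,S:car4-GO,W:wait | queues: N=0 E=1 S=0 W=1
Step 2 [NS]: N:empty,E:wait,S:empty,W:wait | queues: N=0 E=1 S=0 W=1
Step 3 [NS]: N:empty,E:wait,S:empty,W:wait | queues: N=0 E=1 S=0 W=1
Cars crossed by step 3: 2

Answer: 2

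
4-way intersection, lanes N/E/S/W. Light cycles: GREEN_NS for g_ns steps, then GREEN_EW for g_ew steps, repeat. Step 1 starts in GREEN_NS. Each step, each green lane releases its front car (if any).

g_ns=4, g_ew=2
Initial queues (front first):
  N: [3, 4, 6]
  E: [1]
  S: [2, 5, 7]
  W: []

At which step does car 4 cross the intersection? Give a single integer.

Step 1 [NS]: N:car3-GO,E:wait,S:car2-GO,W:wait | queues: N=2 E=1 S=2 W=0
Step 2 [NS]: N:car4-GO,E:wait,S:car5-GO,W:wait | queues: N=1 E=1 S=1 W=0
Step 3 [NS]: N:car6-GO,E:wait,S:car7-GO,W:wait | queues: N=0 E=1 S=0 W=0
Step 4 [NS]: N:empty,E:wait,S:empty,W:wait | queues: N=0 E=1 S=0 W=0
Step 5 [EW]: N:wait,E:car1-GO,S:wait,W:empty | queues: N=0 E=0 S=0 W=0
Car 4 crosses at step 2

2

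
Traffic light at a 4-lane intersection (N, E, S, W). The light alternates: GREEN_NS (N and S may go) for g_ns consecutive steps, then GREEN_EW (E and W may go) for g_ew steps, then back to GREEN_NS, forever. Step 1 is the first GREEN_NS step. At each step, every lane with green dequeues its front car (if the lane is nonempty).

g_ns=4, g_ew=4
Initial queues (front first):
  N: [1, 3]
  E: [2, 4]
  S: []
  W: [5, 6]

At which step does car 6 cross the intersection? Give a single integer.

Step 1 [NS]: N:car1-GO,E:wait,S:empty,W:wait | queues: N=1 E=2 S=0 W=2
Step 2 [NS]: N:car3-GO,E:wait,S:empty,W:wait | queues: N=0 E=2 S=0 W=2
Step 3 [NS]: N:empty,E:wait,S:empty,W:wait | queues: N=0 E=2 S=0 W=2
Step 4 [NS]: N:empty,E:wait,S:empty,W:wait | queues: N=0 E=2 S=0 W=2
Step 5 [EW]: N:wait,E:car2-GO,S:wait,W:car5-GO | queues: N=0 E=1 S=0 W=1
Step 6 [EW]: N:wait,E:car4-GO,S:wait,W:car6-GO | queues: N=0 E=0 S=0 W=0
Car 6 crosses at step 6

6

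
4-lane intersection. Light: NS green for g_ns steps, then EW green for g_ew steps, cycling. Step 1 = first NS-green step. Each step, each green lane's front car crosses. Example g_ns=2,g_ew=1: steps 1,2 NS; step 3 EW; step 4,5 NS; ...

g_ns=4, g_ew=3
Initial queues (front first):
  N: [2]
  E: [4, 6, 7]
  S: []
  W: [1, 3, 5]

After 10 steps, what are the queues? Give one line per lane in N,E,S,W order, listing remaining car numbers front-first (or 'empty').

Step 1 [NS]: N:car2-GO,E:wait,S:empty,W:wait | queues: N=0 E=3 S=0 W=3
Step 2 [NS]: N:empty,E:wait,S:empty,W:wait | queues: N=0 E=3 S=0 W=3
Step 3 [NS]: N:empty,E:wait,S:empty,W:wait | queues: N=0 E=3 S=0 W=3
Step 4 [NS]: N:empty,E:wait,S:empty,W:wait | queues: N=0 E=3 S=0 W=3
Step 5 [EW]: N:wait,E:car4-GO,S:wait,W:car1-GO | queues: N=0 E=2 S=0 W=2
Step 6 [EW]: N:wait,E:car6-GO,S:wait,W:car3-GO | queues: N=0 E=1 S=0 W=1
Step 7 [EW]: N:wait,E:car7-GO,S:wait,W:car5-GO | queues: N=0 E=0 S=0 W=0

N: empty
E: empty
S: empty
W: empty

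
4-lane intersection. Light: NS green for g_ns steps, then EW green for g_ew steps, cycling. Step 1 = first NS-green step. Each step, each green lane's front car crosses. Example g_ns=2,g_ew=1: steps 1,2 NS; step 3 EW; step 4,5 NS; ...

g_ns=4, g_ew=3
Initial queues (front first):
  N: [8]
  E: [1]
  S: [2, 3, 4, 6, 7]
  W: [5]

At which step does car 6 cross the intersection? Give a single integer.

Step 1 [NS]: N:car8-GO,E:wait,S:car2-GO,W:wait | queues: N=0 E=1 S=4 W=1
Step 2 [NS]: N:empty,E:wait,S:car3-GO,W:wait | queues: N=0 E=1 S=3 W=1
Step 3 [NS]: N:empty,E:wait,S:car4-GO,W:wait | queues: N=0 E=1 S=2 W=1
Step 4 [NS]: N:empty,E:wait,S:car6-GO,W:wait | queues: N=0 E=1 S=1 W=1
Step 5 [EW]: N:wait,E:car1-GO,S:wait,W:car5-GO | queues: N=0 E=0 S=1 W=0
Step 6 [EW]: N:wait,E:empty,S:wait,W:empty | queues: N=0 E=0 S=1 W=0
Step 7 [EW]: N:wait,E:empty,S:wait,W:empty | queues: N=0 E=0 S=1 W=0
Step 8 [NS]: N:empty,E:wait,S:car7-GO,W:wait | queues: N=0 E=0 S=0 W=0
Car 6 crosses at step 4

4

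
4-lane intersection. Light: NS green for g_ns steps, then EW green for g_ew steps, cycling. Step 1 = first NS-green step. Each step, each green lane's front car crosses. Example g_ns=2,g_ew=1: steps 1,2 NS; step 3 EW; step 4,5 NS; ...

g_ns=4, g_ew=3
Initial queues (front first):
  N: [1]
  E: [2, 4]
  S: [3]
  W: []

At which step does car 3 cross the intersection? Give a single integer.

Step 1 [NS]: N:car1-GO,E:wait,S:car3-GO,W:wait | queues: N=0 E=2 S=0 W=0
Step 2 [NS]: N:empty,E:wait,S:empty,W:wait | queues: N=0 E=2 S=0 W=0
Step 3 [NS]: N:empty,E:wait,S:empty,W:wait | queues: N=0 E=2 S=0 W=0
Step 4 [NS]: N:empty,E:wait,S:empty,W:wait | queues: N=0 E=2 S=0 W=0
Step 5 [EW]: N:wait,E:car2-GO,S:wait,W:empty | queues: N=0 E=1 S=0 W=0
Step 6 [EW]: N:wait,E:car4-GO,S:wait,W:empty | queues: N=0 E=0 S=0 W=0
Car 3 crosses at step 1

1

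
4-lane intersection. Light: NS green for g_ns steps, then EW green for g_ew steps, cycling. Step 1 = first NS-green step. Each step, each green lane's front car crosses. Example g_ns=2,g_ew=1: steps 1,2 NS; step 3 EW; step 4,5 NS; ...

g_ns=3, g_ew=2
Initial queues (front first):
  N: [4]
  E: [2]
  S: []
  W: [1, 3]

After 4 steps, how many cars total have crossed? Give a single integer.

Step 1 [NS]: N:car4-GO,E:wait,S:empty,W:wait | queues: N=0 E=1 S=0 W=2
Step 2 [NS]: N:empty,E:wait,S:empty,W:wait | queues: N=0 E=1 S=0 W=2
Step 3 [NS]: N:empty,E:wait,S:empty,W:wait | queues: N=0 E=1 S=0 W=2
Step 4 [EW]: N:wait,E:car2-GO,S:wait,W:car1-GO | queues: N=0 E=0 S=0 W=1
Cars crossed by step 4: 3

Answer: 3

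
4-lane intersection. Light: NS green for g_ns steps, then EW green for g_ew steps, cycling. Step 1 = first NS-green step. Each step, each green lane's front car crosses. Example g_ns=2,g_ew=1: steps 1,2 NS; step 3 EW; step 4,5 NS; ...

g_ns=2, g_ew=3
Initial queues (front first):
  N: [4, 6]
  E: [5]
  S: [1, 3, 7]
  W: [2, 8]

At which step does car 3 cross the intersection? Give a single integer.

Step 1 [NS]: N:car4-GO,E:wait,S:car1-GO,W:wait | queues: N=1 E=1 S=2 W=2
Step 2 [NS]: N:car6-GO,E:wait,S:car3-GO,W:wait | queues: N=0 E=1 S=1 W=2
Step 3 [EW]: N:wait,E:car5-GO,S:wait,W:car2-GO | queues: N=0 E=0 S=1 W=1
Step 4 [EW]: N:wait,E:empty,S:wait,W:car8-GO | queues: N=0 E=0 S=1 W=0
Step 5 [EW]: N:wait,E:empty,S:wait,W:empty | queues: N=0 E=0 S=1 W=0
Step 6 [NS]: N:empty,E:wait,S:car7-GO,W:wait | queues: N=0 E=0 S=0 W=0
Car 3 crosses at step 2

2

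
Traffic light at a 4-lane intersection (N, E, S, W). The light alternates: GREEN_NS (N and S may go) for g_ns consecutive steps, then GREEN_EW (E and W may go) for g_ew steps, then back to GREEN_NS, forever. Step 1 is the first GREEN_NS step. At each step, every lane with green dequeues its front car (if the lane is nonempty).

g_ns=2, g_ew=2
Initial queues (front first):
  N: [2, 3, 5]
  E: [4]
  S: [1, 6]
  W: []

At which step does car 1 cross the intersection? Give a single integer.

Step 1 [NS]: N:car2-GO,E:wait,S:car1-GO,W:wait | queues: N=2 E=1 S=1 W=0
Step 2 [NS]: N:car3-GO,E:wait,S:car6-GO,W:wait | queues: N=1 E=1 S=0 W=0
Step 3 [EW]: N:wait,E:car4-GO,S:wait,W:empty | queues: N=1 E=0 S=0 W=0
Step 4 [EW]: N:wait,E:empty,S:wait,W:empty | queues: N=1 E=0 S=0 W=0
Step 5 [NS]: N:car5-GO,E:wait,S:empty,W:wait | queues: N=0 E=0 S=0 W=0
Car 1 crosses at step 1

1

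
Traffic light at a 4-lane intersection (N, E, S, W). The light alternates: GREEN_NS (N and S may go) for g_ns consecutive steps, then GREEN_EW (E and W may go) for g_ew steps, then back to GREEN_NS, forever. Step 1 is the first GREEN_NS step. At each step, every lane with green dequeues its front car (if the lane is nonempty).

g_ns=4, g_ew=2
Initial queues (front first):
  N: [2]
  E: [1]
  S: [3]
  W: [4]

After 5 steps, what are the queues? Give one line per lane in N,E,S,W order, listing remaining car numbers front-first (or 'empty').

Step 1 [NS]: N:car2-GO,E:wait,S:car3-GO,W:wait | queues: N=0 E=1 S=0 W=1
Step 2 [NS]: N:empty,E:wait,S:empty,W:wait | queues: N=0 E=1 S=0 W=1
Step 3 [NS]: N:empty,E:wait,S:empty,W:wait | queues: N=0 E=1 S=0 W=1
Step 4 [NS]: N:empty,E:wait,S:empty,W:wait | queues: N=0 E=1 S=0 W=1
Step 5 [EW]: N:wait,E:car1-GO,S:wait,W:car4-GO | queues: N=0 E=0 S=0 W=0

N: empty
E: empty
S: empty
W: empty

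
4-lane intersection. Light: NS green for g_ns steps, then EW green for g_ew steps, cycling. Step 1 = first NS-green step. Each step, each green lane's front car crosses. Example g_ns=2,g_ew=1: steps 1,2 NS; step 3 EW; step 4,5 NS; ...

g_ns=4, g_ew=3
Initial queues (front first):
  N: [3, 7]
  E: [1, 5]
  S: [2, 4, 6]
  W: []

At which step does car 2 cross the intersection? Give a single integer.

Step 1 [NS]: N:car3-GO,E:wait,S:car2-GO,W:wait | queues: N=1 E=2 S=2 W=0
Step 2 [NS]: N:car7-GO,E:wait,S:car4-GO,W:wait | queues: N=0 E=2 S=1 W=0
Step 3 [NS]: N:empty,E:wait,S:car6-GO,W:wait | queues: N=0 E=2 S=0 W=0
Step 4 [NS]: N:empty,E:wait,S:empty,W:wait | queues: N=0 E=2 S=0 W=0
Step 5 [EW]: N:wait,E:car1-GO,S:wait,W:empty | queues: N=0 E=1 S=0 W=0
Step 6 [EW]: N:wait,E:car5-GO,S:wait,W:empty | queues: N=0 E=0 S=0 W=0
Car 2 crosses at step 1

1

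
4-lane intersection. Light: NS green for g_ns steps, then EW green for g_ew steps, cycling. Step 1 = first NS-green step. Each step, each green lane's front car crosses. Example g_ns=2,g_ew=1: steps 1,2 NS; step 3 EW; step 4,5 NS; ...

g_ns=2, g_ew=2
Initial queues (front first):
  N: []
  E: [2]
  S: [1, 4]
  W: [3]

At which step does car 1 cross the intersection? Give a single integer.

Step 1 [NS]: N:empty,E:wait,S:car1-GO,W:wait | queues: N=0 E=1 S=1 W=1
Step 2 [NS]: N:empty,E:wait,S:car4-GO,W:wait | queues: N=0 E=1 S=0 W=1
Step 3 [EW]: N:wait,E:car2-GO,S:wait,W:car3-GO | queues: N=0 E=0 S=0 W=0
Car 1 crosses at step 1

1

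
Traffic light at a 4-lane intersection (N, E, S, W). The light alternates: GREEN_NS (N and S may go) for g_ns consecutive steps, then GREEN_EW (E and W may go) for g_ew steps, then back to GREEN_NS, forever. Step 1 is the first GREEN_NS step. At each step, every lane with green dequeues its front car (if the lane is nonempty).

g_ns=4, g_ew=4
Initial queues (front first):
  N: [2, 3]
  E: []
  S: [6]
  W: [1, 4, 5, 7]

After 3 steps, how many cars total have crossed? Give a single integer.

Step 1 [NS]: N:car2-GO,E:wait,S:car6-GO,W:wait | queues: N=1 E=0 S=0 W=4
Step 2 [NS]: N:car3-GO,E:wait,S:empty,W:wait | queues: N=0 E=0 S=0 W=4
Step 3 [NS]: N:empty,E:wait,S:empty,W:wait | queues: N=0 E=0 S=0 W=4
Cars crossed by step 3: 3

Answer: 3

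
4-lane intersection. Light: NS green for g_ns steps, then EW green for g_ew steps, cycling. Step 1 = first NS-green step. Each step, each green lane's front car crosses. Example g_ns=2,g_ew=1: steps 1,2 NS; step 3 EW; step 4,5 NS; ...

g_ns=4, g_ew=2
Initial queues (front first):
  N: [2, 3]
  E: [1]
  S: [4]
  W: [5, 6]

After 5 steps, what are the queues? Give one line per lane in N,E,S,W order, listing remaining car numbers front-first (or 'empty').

Step 1 [NS]: N:car2-GO,E:wait,S:car4-GO,W:wait | queues: N=1 E=1 S=0 W=2
Step 2 [NS]: N:car3-GO,E:wait,S:empty,W:wait | queues: N=0 E=1 S=0 W=2
Step 3 [NS]: N:empty,E:wait,S:empty,W:wait | queues: N=0 E=1 S=0 W=2
Step 4 [NS]: N:empty,E:wait,S:empty,W:wait | queues: N=0 E=1 S=0 W=2
Step 5 [EW]: N:wait,E:car1-GO,S:wait,W:car5-GO | queues: N=0 E=0 S=0 W=1

N: empty
E: empty
S: empty
W: 6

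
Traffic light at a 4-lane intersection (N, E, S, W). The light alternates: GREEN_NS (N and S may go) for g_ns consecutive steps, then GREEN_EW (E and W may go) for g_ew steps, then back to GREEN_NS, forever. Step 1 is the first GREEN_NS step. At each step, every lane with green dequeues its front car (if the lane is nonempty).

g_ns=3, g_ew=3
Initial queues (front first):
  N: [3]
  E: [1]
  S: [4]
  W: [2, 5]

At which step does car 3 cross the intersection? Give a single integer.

Step 1 [NS]: N:car3-GO,E:wait,S:car4-GO,W:wait | queues: N=0 E=1 S=0 W=2
Step 2 [NS]: N:empty,E:wait,S:empty,W:wait | queues: N=0 E=1 S=0 W=2
Step 3 [NS]: N:empty,E:wait,S:empty,W:wait | queues: N=0 E=1 S=0 W=2
Step 4 [EW]: N:wait,E:car1-GO,S:wait,W:car2-GO | queues: N=0 E=0 S=0 W=1
Step 5 [EW]: N:wait,E:empty,S:wait,W:car5-GO | queues: N=0 E=0 S=0 W=0
Car 3 crosses at step 1

1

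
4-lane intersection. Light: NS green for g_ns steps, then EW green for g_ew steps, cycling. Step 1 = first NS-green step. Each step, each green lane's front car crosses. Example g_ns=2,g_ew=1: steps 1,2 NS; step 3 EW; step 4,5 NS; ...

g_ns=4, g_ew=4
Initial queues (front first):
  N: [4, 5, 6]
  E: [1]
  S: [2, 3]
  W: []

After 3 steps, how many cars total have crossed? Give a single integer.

Answer: 5

Derivation:
Step 1 [NS]: N:car4-GO,E:wait,S:car2-GO,W:wait | queues: N=2 E=1 S=1 W=0
Step 2 [NS]: N:car5-GO,E:wait,S:car3-GO,W:wait | queues: N=1 E=1 S=0 W=0
Step 3 [NS]: N:car6-GO,E:wait,S:empty,W:wait | queues: N=0 E=1 S=0 W=0
Cars crossed by step 3: 5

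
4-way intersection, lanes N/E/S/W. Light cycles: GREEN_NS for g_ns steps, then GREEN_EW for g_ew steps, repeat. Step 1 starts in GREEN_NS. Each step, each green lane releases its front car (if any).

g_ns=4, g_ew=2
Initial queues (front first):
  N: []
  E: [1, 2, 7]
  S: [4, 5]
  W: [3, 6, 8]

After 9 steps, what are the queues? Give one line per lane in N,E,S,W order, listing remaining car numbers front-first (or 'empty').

Step 1 [NS]: N:empty,E:wait,S:car4-GO,W:wait | queues: N=0 E=3 S=1 W=3
Step 2 [NS]: N:empty,E:wait,S:car5-GO,W:wait | queues: N=0 E=3 S=0 W=3
Step 3 [NS]: N:empty,E:wait,S:empty,W:wait | queues: N=0 E=3 S=0 W=3
Step 4 [NS]: N:empty,E:wait,S:empty,W:wait | queues: N=0 E=3 S=0 W=3
Step 5 [EW]: N:wait,E:car1-GO,S:wait,W:car3-GO | queues: N=0 E=2 S=0 W=2
Step 6 [EW]: N:wait,E:car2-GO,S:wait,W:car6-GO | queues: N=0 E=1 S=0 W=1
Step 7 [NS]: N:empty,E:wait,S:empty,W:wait | queues: N=0 E=1 S=0 W=1
Step 8 [NS]: N:empty,E:wait,S:empty,W:wait | queues: N=0 E=1 S=0 W=1
Step 9 [NS]: N:empty,E:wait,S:empty,W:wait | queues: N=0 E=1 S=0 W=1

N: empty
E: 7
S: empty
W: 8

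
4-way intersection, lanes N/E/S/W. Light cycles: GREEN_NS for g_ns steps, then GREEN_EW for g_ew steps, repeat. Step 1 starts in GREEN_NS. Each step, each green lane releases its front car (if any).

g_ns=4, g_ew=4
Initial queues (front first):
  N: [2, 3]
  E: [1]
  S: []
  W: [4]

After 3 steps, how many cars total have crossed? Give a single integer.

Answer: 2

Derivation:
Step 1 [NS]: N:car2-GO,E:wait,S:empty,W:wait | queues: N=1 E=1 S=0 W=1
Step 2 [NS]: N:car3-GO,E:wait,S:empty,W:wait | queues: N=0 E=1 S=0 W=1
Step 3 [NS]: N:empty,E:wait,S:empty,W:wait | queues: N=0 E=1 S=0 W=1
Cars crossed by step 3: 2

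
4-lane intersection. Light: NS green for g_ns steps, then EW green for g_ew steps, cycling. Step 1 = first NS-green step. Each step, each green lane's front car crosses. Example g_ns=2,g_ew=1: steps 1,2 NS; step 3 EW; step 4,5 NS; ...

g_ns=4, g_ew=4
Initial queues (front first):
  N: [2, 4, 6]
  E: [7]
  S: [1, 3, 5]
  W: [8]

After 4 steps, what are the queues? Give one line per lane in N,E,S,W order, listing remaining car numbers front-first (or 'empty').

Step 1 [NS]: N:car2-GO,E:wait,S:car1-GO,W:wait | queues: N=2 E=1 S=2 W=1
Step 2 [NS]: N:car4-GO,E:wait,S:car3-GO,W:wait | queues: N=1 E=1 S=1 W=1
Step 3 [NS]: N:car6-GO,E:wait,S:car5-GO,W:wait | queues: N=0 E=1 S=0 W=1
Step 4 [NS]: N:empty,E:wait,S:empty,W:wait | queues: N=0 E=1 S=0 W=1

N: empty
E: 7
S: empty
W: 8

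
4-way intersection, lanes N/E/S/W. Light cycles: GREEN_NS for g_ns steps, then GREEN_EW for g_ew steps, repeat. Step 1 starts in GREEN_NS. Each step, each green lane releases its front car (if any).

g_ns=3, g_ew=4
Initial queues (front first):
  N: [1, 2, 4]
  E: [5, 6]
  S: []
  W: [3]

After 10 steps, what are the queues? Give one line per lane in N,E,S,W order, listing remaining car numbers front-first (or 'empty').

Step 1 [NS]: N:car1-GO,E:wait,S:empty,W:wait | queues: N=2 E=2 S=0 W=1
Step 2 [NS]: N:car2-GO,E:wait,S:empty,W:wait | queues: N=1 E=2 S=0 W=1
Step 3 [NS]: N:car4-GO,E:wait,S:empty,W:wait | queues: N=0 E=2 S=0 W=1
Step 4 [EW]: N:wait,E:car5-GO,S:wait,W:car3-GO | queues: N=0 E=1 S=0 W=0
Step 5 [EW]: N:wait,E:car6-GO,S:wait,W:empty | queues: N=0 E=0 S=0 W=0

N: empty
E: empty
S: empty
W: empty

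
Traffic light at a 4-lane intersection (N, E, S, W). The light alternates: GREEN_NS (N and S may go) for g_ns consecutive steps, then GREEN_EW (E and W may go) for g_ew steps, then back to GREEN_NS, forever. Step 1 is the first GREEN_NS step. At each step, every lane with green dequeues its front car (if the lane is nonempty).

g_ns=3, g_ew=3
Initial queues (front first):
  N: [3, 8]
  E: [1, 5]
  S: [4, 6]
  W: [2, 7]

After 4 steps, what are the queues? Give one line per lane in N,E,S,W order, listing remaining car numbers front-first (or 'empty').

Step 1 [NS]: N:car3-GO,E:wait,S:car4-GO,W:wait | queues: N=1 E=2 S=1 W=2
Step 2 [NS]: N:car8-GO,E:wait,S:car6-GO,W:wait | queues: N=0 E=2 S=0 W=2
Step 3 [NS]: N:empty,E:wait,S:empty,W:wait | queues: N=0 E=2 S=0 W=2
Step 4 [EW]: N:wait,E:car1-GO,S:wait,W:car2-GO | queues: N=0 E=1 S=0 W=1

N: empty
E: 5
S: empty
W: 7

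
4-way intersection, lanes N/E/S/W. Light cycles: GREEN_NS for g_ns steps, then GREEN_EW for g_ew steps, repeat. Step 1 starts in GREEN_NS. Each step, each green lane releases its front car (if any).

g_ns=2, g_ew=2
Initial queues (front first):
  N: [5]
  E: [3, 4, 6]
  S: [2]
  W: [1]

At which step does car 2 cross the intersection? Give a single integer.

Step 1 [NS]: N:car5-GO,E:wait,S:car2-GO,W:wait | queues: N=0 E=3 S=0 W=1
Step 2 [NS]: N:empty,E:wait,S:empty,W:wait | queues: N=0 E=3 S=0 W=1
Step 3 [EW]: N:wait,E:car3-GO,S:wait,W:car1-GO | queues: N=0 E=2 S=0 W=0
Step 4 [EW]: N:wait,E:car4-GO,S:wait,W:empty | queues: N=0 E=1 S=0 W=0
Step 5 [NS]: N:empty,E:wait,S:empty,W:wait | queues: N=0 E=1 S=0 W=0
Step 6 [NS]: N:empty,E:wait,S:empty,W:wait | queues: N=0 E=1 S=0 W=0
Step 7 [EW]: N:wait,E:car6-GO,S:wait,W:empty | queues: N=0 E=0 S=0 W=0
Car 2 crosses at step 1

1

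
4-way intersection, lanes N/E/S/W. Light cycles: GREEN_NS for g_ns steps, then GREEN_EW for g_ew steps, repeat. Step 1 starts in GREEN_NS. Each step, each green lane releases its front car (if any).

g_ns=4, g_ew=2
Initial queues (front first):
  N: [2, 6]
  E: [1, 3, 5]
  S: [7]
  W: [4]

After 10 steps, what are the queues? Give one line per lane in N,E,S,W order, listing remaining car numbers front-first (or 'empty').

Step 1 [NS]: N:car2-GO,E:wait,S:car7-GO,W:wait | queues: N=1 E=3 S=0 W=1
Step 2 [NS]: N:car6-GO,E:wait,S:empty,W:wait | queues: N=0 E=3 S=0 W=1
Step 3 [NS]: N:empty,E:wait,S:empty,W:wait | queues: N=0 E=3 S=0 W=1
Step 4 [NS]: N:empty,E:wait,S:empty,W:wait | queues: N=0 E=3 S=0 W=1
Step 5 [EW]: N:wait,E:car1-GO,S:wait,W:car4-GO | queues: N=0 E=2 S=0 W=0
Step 6 [EW]: N:wait,E:car3-GO,S:wait,W:empty | queues: N=0 E=1 S=0 W=0
Step 7 [NS]: N:empty,E:wait,S:empty,W:wait | queues: N=0 E=1 S=0 W=0
Step 8 [NS]: N:empty,E:wait,S:empty,W:wait | queues: N=0 E=1 S=0 W=0
Step 9 [NS]: N:empty,E:wait,S:empty,W:wait | queues: N=0 E=1 S=0 W=0
Step 10 [NS]: N:empty,E:wait,S:empty,W:wait | queues: N=0 E=1 S=0 W=0

N: empty
E: 5
S: empty
W: empty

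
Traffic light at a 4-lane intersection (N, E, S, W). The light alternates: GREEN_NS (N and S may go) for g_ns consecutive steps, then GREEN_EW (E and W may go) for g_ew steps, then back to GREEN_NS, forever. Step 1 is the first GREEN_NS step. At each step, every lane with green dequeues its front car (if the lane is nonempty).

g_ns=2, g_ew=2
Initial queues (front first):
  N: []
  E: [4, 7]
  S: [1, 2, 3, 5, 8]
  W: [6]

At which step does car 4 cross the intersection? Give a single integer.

Step 1 [NS]: N:empty,E:wait,S:car1-GO,W:wait | queues: N=0 E=2 S=4 W=1
Step 2 [NS]: N:empty,E:wait,S:car2-GO,W:wait | queues: N=0 E=2 S=3 W=1
Step 3 [EW]: N:wait,E:car4-GO,S:wait,W:car6-GO | queues: N=0 E=1 S=3 W=0
Step 4 [EW]: N:wait,E:car7-GO,S:wait,W:empty | queues: N=0 E=0 S=3 W=0
Step 5 [NS]: N:empty,E:wait,S:car3-GO,W:wait | queues: N=0 E=0 S=2 W=0
Step 6 [NS]: N:empty,E:wait,S:car5-GO,W:wait | queues: N=0 E=0 S=1 W=0
Step 7 [EW]: N:wait,E:empty,S:wait,W:empty | queues: N=0 E=0 S=1 W=0
Step 8 [EW]: N:wait,E:empty,S:wait,W:empty | queues: N=0 E=0 S=1 W=0
Step 9 [NS]: N:empty,E:wait,S:car8-GO,W:wait | queues: N=0 E=0 S=0 W=0
Car 4 crosses at step 3

3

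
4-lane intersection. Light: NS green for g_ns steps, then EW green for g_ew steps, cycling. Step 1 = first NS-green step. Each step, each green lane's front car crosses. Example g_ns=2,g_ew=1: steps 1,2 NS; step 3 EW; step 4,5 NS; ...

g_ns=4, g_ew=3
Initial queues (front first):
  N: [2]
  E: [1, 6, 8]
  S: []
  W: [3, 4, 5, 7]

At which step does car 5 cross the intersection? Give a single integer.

Step 1 [NS]: N:car2-GO,E:wait,S:empty,W:wait | queues: N=0 E=3 S=0 W=4
Step 2 [NS]: N:empty,E:wait,S:empty,W:wait | queues: N=0 E=3 S=0 W=4
Step 3 [NS]: N:empty,E:wait,S:empty,W:wait | queues: N=0 E=3 S=0 W=4
Step 4 [NS]: N:empty,E:wait,S:empty,W:wait | queues: N=0 E=3 S=0 W=4
Step 5 [EW]: N:wait,E:car1-GO,S:wait,W:car3-GO | queues: N=0 E=2 S=0 W=3
Step 6 [EW]: N:wait,E:car6-GO,S:wait,W:car4-GO | queues: N=0 E=1 S=0 W=2
Step 7 [EW]: N:wait,E:car8-GO,S:wait,W:car5-GO | queues: N=0 E=0 S=0 W=1
Step 8 [NS]: N:empty,E:wait,S:empty,W:wait | queues: N=0 E=0 S=0 W=1
Step 9 [NS]: N:empty,E:wait,S:empty,W:wait | queues: N=0 E=0 S=0 W=1
Step 10 [NS]: N:empty,E:wait,S:empty,W:wait | queues: N=0 E=0 S=0 W=1
Step 11 [NS]: N:empty,E:wait,S:empty,W:wait | queues: N=0 E=0 S=0 W=1
Step 12 [EW]: N:wait,E:empty,S:wait,W:car7-GO | queues: N=0 E=0 S=0 W=0
Car 5 crosses at step 7

7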